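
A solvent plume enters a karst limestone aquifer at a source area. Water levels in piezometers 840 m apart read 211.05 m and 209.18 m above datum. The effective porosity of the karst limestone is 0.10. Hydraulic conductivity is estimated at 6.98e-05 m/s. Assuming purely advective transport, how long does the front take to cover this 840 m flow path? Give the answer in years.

Convert K: 6.98e-05 m/s × 86400 = 6.031 m/day.
Hydraulic gradient i = (211.05 − 209.18) / 840 = 1.87 / 840 = 0.002226.
Darcy flux q = K · i = 6.031 × 0.002226 = 0.01343 m/day.
Seepage velocity v = q / n_e = 0.01343 / 0.10 = 0.1343 m/day.
Travel time t = L / v = 840 / 0.1343 = 6257 days = 17.13 years.

17.1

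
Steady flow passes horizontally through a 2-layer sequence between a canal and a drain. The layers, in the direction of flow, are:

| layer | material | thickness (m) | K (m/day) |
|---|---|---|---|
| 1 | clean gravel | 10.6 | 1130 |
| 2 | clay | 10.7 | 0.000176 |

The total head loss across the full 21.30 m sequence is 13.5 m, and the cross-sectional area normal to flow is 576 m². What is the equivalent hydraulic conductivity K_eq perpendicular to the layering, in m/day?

Flow is perpendicular to layering, so the layers act in series and the equivalent K is the thickness-weighted harmonic mean.
Total thickness L = 10.6 + 10.7 = 21.30 m.
Σ(b_i/K_i) = 10.6/1130 + 10.7/0.000176 = 60795 d.
K_eq = L / Σ(b_i/K_i) = 21.30 / 60795 = 0.0003504 m/day.

0.000350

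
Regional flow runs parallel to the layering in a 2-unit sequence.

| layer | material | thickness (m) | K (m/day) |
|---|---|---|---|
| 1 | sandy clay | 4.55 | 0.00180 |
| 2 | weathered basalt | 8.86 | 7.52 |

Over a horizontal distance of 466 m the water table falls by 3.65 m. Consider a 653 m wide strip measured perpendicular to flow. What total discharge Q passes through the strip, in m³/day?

Flow is parallel to layering, so each bed carries its own Darcy discharge and the transmissivities add.
Σ(K_i·b_i) = 0.00180×4.55 + 7.52×8.86 = 66.64 m²/day.
Hydraulic gradient i = Δh / L = 3.65 / 466 = 0.007833.
Q = Σ(K_i·b_i) · W · i = 66.64 × 653 × 0.007833 = 340.8 m³/day.

341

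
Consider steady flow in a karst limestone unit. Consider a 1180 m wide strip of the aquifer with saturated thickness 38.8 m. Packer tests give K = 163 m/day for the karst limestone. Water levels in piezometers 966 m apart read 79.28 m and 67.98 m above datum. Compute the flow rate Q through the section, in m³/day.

87300

Cross-sectional area A = 1180 × 38.8 = 45784 m².
Hydraulic gradient i = (79.28 − 67.98) / 966 = 11.3 / 966 = 0.01170.
Darcy's law: Q = K · A · i = 163.0 × 45784 × 0.01170 = 87298 m³/day.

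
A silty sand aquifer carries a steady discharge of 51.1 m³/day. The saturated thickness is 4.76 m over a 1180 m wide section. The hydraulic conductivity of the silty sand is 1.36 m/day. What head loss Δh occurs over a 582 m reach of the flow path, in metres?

Cross-sectional area A = 1180 × 4.76 = 5617 m².
From Q = K·A·i, i = Q / (K·A) = 51.1 / (1.360 × 5617) = 0.006689.
Head loss Δh = i · L = 0.006689 × 582 = 3.893 m.

3.89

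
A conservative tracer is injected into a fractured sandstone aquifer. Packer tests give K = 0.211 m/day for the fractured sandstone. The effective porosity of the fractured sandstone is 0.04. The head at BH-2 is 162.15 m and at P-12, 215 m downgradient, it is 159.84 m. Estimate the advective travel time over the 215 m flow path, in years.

Hydraulic gradient i = (162.15 − 159.84) / 215 = 2.31 / 215 = 0.01074.
Darcy flux q = K · i = 0.2110 × 0.01074 = 0.002267 m/day.
Seepage velocity v = q / n_e = 0.002267 / 0.04 = 0.05668 m/day.
Travel time t = L / v = 215 / 0.05668 = 3794 days = 10.39 years.

10.4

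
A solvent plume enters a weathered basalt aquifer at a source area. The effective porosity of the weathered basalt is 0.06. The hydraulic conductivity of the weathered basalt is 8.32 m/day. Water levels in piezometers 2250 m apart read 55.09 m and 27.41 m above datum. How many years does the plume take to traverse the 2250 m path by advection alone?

3.61

Hydraulic gradient i = (55.09 − 27.41) / 2250 = 27.68 / 2250 = 0.01230.
Darcy flux q = K · i = 8.320 × 0.01230 = 0.1024 m/day.
Seepage velocity v = q / n_e = 0.1024 / 0.06 = 1.706 m/day.
Travel time t = L / v = 2250 / 1.706 = 1319 days = 3.611 years.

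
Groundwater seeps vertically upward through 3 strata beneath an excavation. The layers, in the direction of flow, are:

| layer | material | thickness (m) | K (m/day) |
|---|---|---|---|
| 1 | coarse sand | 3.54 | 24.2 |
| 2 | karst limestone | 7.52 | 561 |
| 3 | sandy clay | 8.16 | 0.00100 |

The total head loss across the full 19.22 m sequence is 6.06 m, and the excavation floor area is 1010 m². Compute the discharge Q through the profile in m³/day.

Flow is perpendicular to layering, so the layers act in series and the equivalent K is the thickness-weighted harmonic mean.
Total thickness L = 3.54 + 7.52 + 8.16 = 19.22 m.
Σ(b_i/K_i) = 3.54/24.2 + 7.52/561 + 8.16/0.00100 = 8160 d.
K_eq = L / Σ(b_i/K_i) = 19.22 / 8160 = 0.002355 m/day.
Q = K_eq · A · (Δh/L) = 0.002355 × 1010 × (6.06/19.22) = 0.7501 m³/day.

0.750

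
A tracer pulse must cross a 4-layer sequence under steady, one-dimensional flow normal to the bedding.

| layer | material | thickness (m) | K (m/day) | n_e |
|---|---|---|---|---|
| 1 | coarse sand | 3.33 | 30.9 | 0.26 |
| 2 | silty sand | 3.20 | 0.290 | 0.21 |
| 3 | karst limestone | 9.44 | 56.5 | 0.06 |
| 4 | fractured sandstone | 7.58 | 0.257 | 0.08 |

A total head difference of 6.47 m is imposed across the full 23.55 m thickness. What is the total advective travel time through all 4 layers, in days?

With flow normal to the layers, continuity requires the same specific discharge q through every layer.
Σ(b_i/K_i) = 3.33/30.9 + 3.20/0.290 + 9.44/56.5 + 7.58/0.257 = 40.80 d.
q = Δh / Σ(b_i/K_i) = 6.47 / 40.80 = 0.1586 m/day.
In each layer the seepage velocity is v_i = q/n_i, so the layer transit time is t_i = b_i·n_i / q:
  layer 1 (coarse sand): t_1 = 3.33 × 0.26 / 0.1586 = 5.460 d
  layer 2 (silty sand): t_2 = 3.20 × 0.21 / 0.1586 = 4.238 d
  layer 3 (karst limestone): t_3 = 9.44 × 0.06 / 0.1586 = 3.572 d
  layer 4 (fractured sandstone): t_4 = 7.58 × 0.08 / 0.1586 = 3.824 d
Total t = Σ t_i = 17.09 days.

17.1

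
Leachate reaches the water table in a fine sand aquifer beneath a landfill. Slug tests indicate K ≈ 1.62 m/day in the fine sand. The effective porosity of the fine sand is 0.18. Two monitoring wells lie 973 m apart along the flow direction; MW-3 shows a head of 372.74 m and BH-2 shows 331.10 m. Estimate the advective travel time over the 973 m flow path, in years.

6.92

Hydraulic gradient i = (372.74 − 331.10) / 973 = 41.64 / 973 = 0.04280.
Darcy flux q = K · i = 1.620 × 0.04280 = 0.06933 m/day.
Seepage velocity v = q / n_e = 0.06933 / 0.18 = 0.3852 m/day.
Travel time t = L / v = 973 / 0.3852 = 2526 days = 6.916 years.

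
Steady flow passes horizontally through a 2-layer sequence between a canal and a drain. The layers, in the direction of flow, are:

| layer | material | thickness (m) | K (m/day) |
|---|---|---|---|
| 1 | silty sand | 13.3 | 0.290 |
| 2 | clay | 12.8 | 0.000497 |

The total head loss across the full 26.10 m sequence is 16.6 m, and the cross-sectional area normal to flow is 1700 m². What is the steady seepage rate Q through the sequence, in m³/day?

1.09

Flow is perpendicular to layering, so the layers act in series and the equivalent K is the thickness-weighted harmonic mean.
Total thickness L = 13.3 + 12.8 = 26.10 m.
Σ(b_i/K_i) = 13.3/0.290 + 12.8/0.000497 = 25800 d.
K_eq = L / Σ(b_i/K_i) = 26.10 / 25800 = 0.001012 m/day.
Q = K_eq · A · (Δh/L) = 0.001012 × 1700 × (16.6/26.10) = 1.094 m³/day.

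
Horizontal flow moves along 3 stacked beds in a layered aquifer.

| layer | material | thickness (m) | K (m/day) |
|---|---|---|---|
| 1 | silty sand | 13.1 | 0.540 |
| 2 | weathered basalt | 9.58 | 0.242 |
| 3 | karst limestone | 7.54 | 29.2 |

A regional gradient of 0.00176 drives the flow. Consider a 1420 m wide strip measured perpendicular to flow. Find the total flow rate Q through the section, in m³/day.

574

Flow is parallel to layering, so each bed carries its own Darcy discharge and the transmissivities add.
Σ(K_i·b_i) = 0.540×13.1 + 0.242×9.58 + 29.2×7.54 = 229.6 m²/day.
Hydraulic gradient i = 0.00176.
Q = Σ(K_i·b_i) · W · i = 229.6 × 1420 × 0.001760 = 573.7 m³/day.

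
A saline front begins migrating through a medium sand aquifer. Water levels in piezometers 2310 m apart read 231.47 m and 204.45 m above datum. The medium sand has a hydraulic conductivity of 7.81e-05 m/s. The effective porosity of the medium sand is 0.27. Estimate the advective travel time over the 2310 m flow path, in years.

Convert K: 7.81e-05 m/s × 86400 = 6.748 m/day.
Hydraulic gradient i = (231.47 − 204.45) / 2310 = 27.02 / 2310 = 0.01170.
Darcy flux q = K · i = 6.748 × 0.01170 = 0.07893 m/day.
Seepage velocity v = q / n_e = 0.07893 / 0.27 = 0.2923 m/day.
Travel time t = L / v = 2310 / 0.2923 = 7902 days = 21.63 years.

21.6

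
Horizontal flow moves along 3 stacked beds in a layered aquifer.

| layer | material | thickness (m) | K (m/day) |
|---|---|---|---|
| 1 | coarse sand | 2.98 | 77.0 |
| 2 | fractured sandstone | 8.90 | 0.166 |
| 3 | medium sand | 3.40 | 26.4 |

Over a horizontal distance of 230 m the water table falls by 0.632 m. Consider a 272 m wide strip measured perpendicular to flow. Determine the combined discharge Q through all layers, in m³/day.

Flow is parallel to layering, so each bed carries its own Darcy discharge and the transmissivities add.
Σ(K_i·b_i) = 77.0×2.98 + 0.166×8.90 + 26.4×3.40 = 320.7 m²/day.
Hydraulic gradient i = Δh / L = 0.632 / 230 = 0.002748.
Q = Σ(K_i·b_i) · W · i = 320.7 × 272 × 0.002748 = 239.7 m³/day.

240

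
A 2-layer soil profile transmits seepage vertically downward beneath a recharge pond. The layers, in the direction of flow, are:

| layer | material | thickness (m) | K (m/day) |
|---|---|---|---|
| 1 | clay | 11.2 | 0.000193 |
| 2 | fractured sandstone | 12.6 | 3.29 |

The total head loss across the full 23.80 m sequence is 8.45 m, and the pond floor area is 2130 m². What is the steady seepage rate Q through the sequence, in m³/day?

Flow is perpendicular to layering, so the layers act in series and the equivalent K is the thickness-weighted harmonic mean.
Total thickness L = 11.2 + 12.6 = 23.80 m.
Σ(b_i/K_i) = 11.2/0.000193 + 12.6/3.29 = 58035 d.
K_eq = L / Σ(b_i/K_i) = 23.80 / 58035 = 0.0004101 m/day.
Q = K_eq · A · (Δh/L) = 0.0004101 × 2130 × (8.45/23.80) = 0.3101 m³/day.

0.310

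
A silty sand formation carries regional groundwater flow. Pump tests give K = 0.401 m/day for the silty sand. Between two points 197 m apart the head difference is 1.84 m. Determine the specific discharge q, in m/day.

Hydraulic gradient i = Δh / L = 1.84 / 197 = 0.009340.
Specific discharge q = K · i = 0.4010 × 0.009340 = 0.003745 m/day.

0.00375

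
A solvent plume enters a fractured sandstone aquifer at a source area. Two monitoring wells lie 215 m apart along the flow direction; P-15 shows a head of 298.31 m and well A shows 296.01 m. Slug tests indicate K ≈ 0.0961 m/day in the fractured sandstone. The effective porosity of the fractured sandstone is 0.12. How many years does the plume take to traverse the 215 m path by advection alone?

68.7

Hydraulic gradient i = (298.31 − 296.01) / 215 = 2.3 / 215 = 0.01070.
Darcy flux q = K · i = 0.09610 × 0.01070 = 0.001028 m/day.
Seepage velocity v = q / n_e = 0.001028 / 0.12 = 0.008567 m/day.
Travel time t = L / v = 215 / 0.008567 = 25096 days = 68.71 years.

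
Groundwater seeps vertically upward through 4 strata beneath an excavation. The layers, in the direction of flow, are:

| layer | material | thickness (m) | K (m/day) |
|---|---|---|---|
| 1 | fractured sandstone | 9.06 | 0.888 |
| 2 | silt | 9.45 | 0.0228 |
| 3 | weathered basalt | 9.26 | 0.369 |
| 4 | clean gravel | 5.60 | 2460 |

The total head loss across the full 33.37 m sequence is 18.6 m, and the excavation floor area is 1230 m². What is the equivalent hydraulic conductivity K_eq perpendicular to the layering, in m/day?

Flow is perpendicular to layering, so the layers act in series and the equivalent K is the thickness-weighted harmonic mean.
Total thickness L = 9.06 + 9.45 + 9.26 + 5.60 = 33.37 m.
Σ(b_i/K_i) = 9.06/0.888 + 9.45/0.0228 + 9.26/0.369 + 5.60/2460 = 449.8 d.
K_eq = L / Σ(b_i/K_i) = 33.37 / 449.8 = 0.07419 m/day.

0.0742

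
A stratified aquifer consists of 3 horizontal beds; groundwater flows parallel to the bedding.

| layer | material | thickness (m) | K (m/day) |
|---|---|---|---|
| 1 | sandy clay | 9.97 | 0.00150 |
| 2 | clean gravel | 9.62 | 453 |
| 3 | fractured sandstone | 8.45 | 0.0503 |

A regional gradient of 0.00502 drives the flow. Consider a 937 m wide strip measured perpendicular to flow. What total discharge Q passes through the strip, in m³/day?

20500

Flow is parallel to layering, so each bed carries its own Darcy discharge and the transmissivities add.
Σ(K_i·b_i) = 0.00150×9.97 + 453×9.62 + 0.0503×8.45 = 4358 m²/day.
Hydraulic gradient i = 0.00502.
Q = Σ(K_i·b_i) · W · i = 4358 × 937 × 0.005020 = 20500 m³/day.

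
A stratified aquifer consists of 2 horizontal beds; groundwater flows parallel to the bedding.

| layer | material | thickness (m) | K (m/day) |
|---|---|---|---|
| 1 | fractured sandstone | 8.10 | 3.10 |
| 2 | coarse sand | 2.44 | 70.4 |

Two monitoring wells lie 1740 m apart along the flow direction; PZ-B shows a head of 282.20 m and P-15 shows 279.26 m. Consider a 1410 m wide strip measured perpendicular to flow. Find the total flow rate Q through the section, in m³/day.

Flow is parallel to layering, so each bed carries its own Darcy discharge and the transmissivities add.
Σ(K_i·b_i) = 3.10×8.10 + 70.4×2.44 = 196.9 m²/day.
Hydraulic gradient i = (282.20 − 279.26) / 1740 = 2.94 / 1740 = 0.001690.
Q = Σ(K_i·b_i) · W · i = 196.9 × 1410 × 0.001690 = 469.1 m³/day.

469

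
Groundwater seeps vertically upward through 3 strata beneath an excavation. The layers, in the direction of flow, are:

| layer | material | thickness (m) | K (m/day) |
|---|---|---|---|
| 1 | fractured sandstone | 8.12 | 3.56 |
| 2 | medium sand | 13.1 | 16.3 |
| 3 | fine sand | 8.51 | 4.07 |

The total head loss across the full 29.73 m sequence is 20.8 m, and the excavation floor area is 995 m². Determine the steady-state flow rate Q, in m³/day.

4000

Flow is perpendicular to layering, so the layers act in series and the equivalent K is the thickness-weighted harmonic mean.
Total thickness L = 8.12 + 13.1 + 8.51 = 29.73 m.
Σ(b_i/K_i) = 8.12/3.56 + 13.1/16.3 + 8.51/4.07 = 5.175 d.
K_eq = L / Σ(b_i/K_i) = 29.73 / 5.175 = 5.744 m/day.
Q = K_eq · A · (Δh/L) = 5.744 × 995 × (20.8/29.73) = 3999 m³/day.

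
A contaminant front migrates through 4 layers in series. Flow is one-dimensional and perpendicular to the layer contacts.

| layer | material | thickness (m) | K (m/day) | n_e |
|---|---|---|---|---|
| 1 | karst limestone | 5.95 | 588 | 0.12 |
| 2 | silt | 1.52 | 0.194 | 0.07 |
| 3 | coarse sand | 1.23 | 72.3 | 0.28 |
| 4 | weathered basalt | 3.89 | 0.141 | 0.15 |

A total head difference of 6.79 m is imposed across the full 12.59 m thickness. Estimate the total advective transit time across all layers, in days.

9.13

With flow normal to the layers, continuity requires the same specific discharge q through every layer.
Σ(b_i/K_i) = 5.95/588 + 1.52/0.194 + 1.23/72.3 + 3.89/0.141 = 35.45 d.
q = Δh / Σ(b_i/K_i) = 6.79 / 35.45 = 0.1915 m/day.
In each layer the seepage velocity is v_i = q/n_i, so the layer transit time is t_i = b_i·n_i / q:
  layer 1 (karst limestone): t_1 = 5.95 × 0.12 / 0.1915 = 3.728 d
  layer 2 (silt): t_2 = 1.52 × 0.07 / 0.1915 = 0.5555 d
  layer 3 (coarse sand): t_3 = 1.23 × 0.28 / 0.1915 = 1.798 d
  layer 4 (weathered basalt): t_4 = 3.89 × 0.15 / 0.1915 = 3.046 d
Total t = Σ t_i = 9.128 days.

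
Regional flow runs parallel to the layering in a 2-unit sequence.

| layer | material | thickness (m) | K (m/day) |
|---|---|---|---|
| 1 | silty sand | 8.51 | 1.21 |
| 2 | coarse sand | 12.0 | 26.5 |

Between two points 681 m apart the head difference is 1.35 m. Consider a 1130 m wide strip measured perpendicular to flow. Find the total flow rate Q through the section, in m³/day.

735

Flow is parallel to layering, so each bed carries its own Darcy discharge and the transmissivities add.
Σ(K_i·b_i) = 1.21×8.51 + 26.5×12.0 = 328.3 m²/day.
Hydraulic gradient i = Δh / L = 1.35 / 681 = 0.001982.
Q = Σ(K_i·b_i) · W · i = 328.3 × 1130 × 0.001982 = 735.4 m³/day.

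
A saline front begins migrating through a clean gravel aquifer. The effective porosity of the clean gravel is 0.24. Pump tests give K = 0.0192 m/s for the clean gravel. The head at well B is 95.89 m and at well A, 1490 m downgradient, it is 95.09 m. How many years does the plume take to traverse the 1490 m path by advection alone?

1.10

Convert K: 0.0192 m/s × 86400 = 1659 m/day.
Hydraulic gradient i = (95.89 − 95.09) / 1490 = 0.8 / 1490 = 0.0005369.
Darcy flux q = K · i = 1659 × 0.0005369 = 0.8907 m/day.
Seepage velocity v = q / n_e = 0.8907 / 0.24 = 3.711 m/day.
Travel time t = L / v = 1490 / 3.711 = 401.5 days = 1.099 years.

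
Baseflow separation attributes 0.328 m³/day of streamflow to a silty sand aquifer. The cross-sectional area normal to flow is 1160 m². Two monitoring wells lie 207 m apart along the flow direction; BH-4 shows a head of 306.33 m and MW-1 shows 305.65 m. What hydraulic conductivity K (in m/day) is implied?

Hydraulic gradient i = (306.33 − 305.65) / 207 = 0.68 / 207 = 0.003285.
From Q = K·A·i, K = Q / (A·i) = 0.328 / (1160 × 0.003285) = 0.08608 m/day.

0.0861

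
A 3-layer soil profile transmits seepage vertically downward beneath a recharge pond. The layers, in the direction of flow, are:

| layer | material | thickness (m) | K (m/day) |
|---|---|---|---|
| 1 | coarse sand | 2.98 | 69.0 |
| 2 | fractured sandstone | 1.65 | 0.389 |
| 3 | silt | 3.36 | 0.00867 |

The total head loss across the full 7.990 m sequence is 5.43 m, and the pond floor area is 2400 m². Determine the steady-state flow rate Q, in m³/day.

Flow is perpendicular to layering, so the layers act in series and the equivalent K is the thickness-weighted harmonic mean.
Total thickness L = 2.98 + 1.65 + 3.36 = 7.990 m.
Σ(b_i/K_i) = 2.98/69.0 + 1.65/0.389 + 3.36/0.00867 = 391.8 d.
K_eq = L / Σ(b_i/K_i) = 7.990 / 391.8 = 0.02039 m/day.
Q = K_eq · A · (Δh/L) = 0.02039 × 2400 × (5.43/7.990) = 33.26 m³/day.

33.3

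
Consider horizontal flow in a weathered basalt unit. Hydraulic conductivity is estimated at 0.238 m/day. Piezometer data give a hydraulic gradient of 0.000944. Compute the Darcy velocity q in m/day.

Hydraulic gradient i = 0.000944.
Specific discharge q = K · i = 0.2380 × 0.0009440 = 0.0002247 m/day.

0.000225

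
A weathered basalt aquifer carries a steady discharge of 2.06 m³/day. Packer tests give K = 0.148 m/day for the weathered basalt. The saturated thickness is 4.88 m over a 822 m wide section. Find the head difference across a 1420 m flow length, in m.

Cross-sectional area A = 822 × 4.88 = 4011 m².
From Q = K·A·i, i = Q / (K·A) = 2.06 / (0.1480 × 4011) = 0.003470.
Head loss Δh = i · L = 0.003470 × 1420 = 4.927 m.

4.93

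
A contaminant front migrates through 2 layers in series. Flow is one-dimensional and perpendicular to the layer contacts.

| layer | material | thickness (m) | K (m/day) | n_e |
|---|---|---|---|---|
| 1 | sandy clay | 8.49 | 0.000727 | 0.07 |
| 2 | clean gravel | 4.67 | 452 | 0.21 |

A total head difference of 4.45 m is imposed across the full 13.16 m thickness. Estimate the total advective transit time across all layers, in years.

11.3

With flow normal to the layers, continuity requires the same specific discharge q through every layer.
Σ(b_i/K_i) = 8.49/0.000727 + 4.67/452 = 11678 d.
q = Δh / Σ(b_i/K_i) = 4.45 / 11678 = 0.0003811 m/day.
In each layer the seepage velocity is v_i = q/n_i, so the layer transit time is t_i = b_i·n_i / q:
  layer 1 (sandy clay): t_1 = 8.49 × 0.07 / 0.0003811 = 1560 d
  layer 2 (clean gravel): t_2 = 4.67 × 0.21 / 0.0003811 = 2574 d
Total t = Σ t_i = 4133 days = 11.32 years.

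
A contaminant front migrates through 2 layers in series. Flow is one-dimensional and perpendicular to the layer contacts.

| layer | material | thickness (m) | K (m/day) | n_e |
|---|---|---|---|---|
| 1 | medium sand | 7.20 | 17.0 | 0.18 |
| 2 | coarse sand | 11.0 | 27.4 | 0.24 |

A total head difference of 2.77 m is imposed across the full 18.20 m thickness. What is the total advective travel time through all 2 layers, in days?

With flow normal to the layers, continuity requires the same specific discharge q through every layer.
Σ(b_i/K_i) = 7.20/17.0 + 11.0/27.4 = 0.8250 d.
q = Δh / Σ(b_i/K_i) = 2.77 / 0.8250 = 3.358 m/day.
In each layer the seepage velocity is v_i = q/n_i, so the layer transit time is t_i = b_i·n_i / q:
  layer 1 (medium sand): t_1 = 7.20 × 0.18 / 3.358 = 0.3860 d
  layer 2 (coarse sand): t_2 = 11.0 × 0.24 / 3.358 = 0.7863 d
Total t = Σ t_i = 1.172 days.

1.17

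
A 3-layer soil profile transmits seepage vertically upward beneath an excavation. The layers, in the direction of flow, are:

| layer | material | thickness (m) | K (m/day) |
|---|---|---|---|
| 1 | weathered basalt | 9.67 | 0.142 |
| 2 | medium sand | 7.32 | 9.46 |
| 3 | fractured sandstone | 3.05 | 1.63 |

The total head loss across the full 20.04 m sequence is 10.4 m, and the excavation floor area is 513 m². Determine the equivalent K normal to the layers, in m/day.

0.283

Flow is perpendicular to layering, so the layers act in series and the equivalent K is the thickness-weighted harmonic mean.
Total thickness L = 9.67 + 7.32 + 3.05 = 20.04 m.
Σ(b_i/K_i) = 9.67/0.142 + 7.32/9.46 + 3.05/1.63 = 70.74 d.
K_eq = L / Σ(b_i/K_i) = 20.04 / 70.74 = 0.2833 m/day.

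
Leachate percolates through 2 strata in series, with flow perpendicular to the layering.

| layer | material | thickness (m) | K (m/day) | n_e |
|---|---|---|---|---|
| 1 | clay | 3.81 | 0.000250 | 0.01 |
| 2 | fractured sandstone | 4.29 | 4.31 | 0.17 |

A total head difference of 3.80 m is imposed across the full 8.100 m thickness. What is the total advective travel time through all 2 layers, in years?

With flow normal to the layers, continuity requires the same specific discharge q through every layer.
Σ(b_i/K_i) = 3.81/0.000250 + 4.29/4.31 = 15241 d.
q = Δh / Σ(b_i/K_i) = 3.80 / 15241 = 0.0002493 m/day.
In each layer the seepage velocity is v_i = q/n_i, so the layer transit time is t_i = b_i·n_i / q:
  layer 1 (clay): t_1 = 3.81 × 0.01 / 0.0002493 = 152.8 d
  layer 2 (fractured sandstone): t_2 = 4.29 × 0.17 / 0.0002493 = 2925 d
Total t = Σ t_i = 3078 days = 8.427 years.

8.43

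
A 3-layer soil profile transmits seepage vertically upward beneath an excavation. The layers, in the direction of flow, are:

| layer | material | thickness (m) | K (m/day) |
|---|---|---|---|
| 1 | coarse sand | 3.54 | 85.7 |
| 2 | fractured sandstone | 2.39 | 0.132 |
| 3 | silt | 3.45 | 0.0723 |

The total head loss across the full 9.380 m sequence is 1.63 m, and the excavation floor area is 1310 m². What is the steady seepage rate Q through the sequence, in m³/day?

32.4

Flow is perpendicular to layering, so the layers act in series and the equivalent K is the thickness-weighted harmonic mean.
Total thickness L = 3.54 + 2.39 + 3.45 = 9.380 m.
Σ(b_i/K_i) = 3.54/85.7 + 2.39/0.132 + 3.45/0.0723 = 65.87 d.
K_eq = L / Σ(b_i/K_i) = 9.380 / 65.87 = 0.1424 m/day.
Q = K_eq · A · (Δh/L) = 0.1424 × 1310 × (1.63/9.380) = 32.42 m³/day.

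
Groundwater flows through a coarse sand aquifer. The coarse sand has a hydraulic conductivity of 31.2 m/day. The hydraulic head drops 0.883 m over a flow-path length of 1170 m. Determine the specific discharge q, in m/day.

0.0235

Hydraulic gradient i = Δh / L = 0.883 / 1170 = 0.0007547.
Specific discharge q = K · i = 31.20 × 0.0007547 = 0.02355 m/day.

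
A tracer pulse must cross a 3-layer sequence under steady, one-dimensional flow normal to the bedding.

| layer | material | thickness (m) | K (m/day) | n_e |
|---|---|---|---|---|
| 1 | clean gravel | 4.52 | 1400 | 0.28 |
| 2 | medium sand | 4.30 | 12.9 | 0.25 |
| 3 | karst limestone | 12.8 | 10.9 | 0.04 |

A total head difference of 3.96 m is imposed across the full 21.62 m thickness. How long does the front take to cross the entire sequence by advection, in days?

With flow normal to the layers, continuity requires the same specific discharge q through every layer.
Σ(b_i/K_i) = 4.52/1400 + 4.30/12.9 + 12.8/10.9 = 1.511 d.
q = Δh / Σ(b_i/K_i) = 3.96 / 1.511 = 2.621 m/day.
In each layer the seepage velocity is v_i = q/n_i, so the layer transit time is t_i = b_i·n_i / q:
  layer 1 (clean gravel): t_1 = 4.52 × 0.28 / 2.621 = 0.4829 d
  layer 2 (medium sand): t_2 = 4.30 × 0.25 / 2.621 = 0.4101 d
  layer 3 (karst limestone): t_3 = 12.8 × 0.04 / 2.621 = 0.1953 d
Total t = Σ t_i = 1.088 days.

1.09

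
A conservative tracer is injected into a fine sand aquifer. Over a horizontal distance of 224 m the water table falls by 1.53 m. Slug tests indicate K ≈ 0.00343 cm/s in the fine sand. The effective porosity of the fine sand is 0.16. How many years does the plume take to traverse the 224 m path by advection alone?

Convert K: 0.00343 cm/s × 864 = 2.964 m/day.
Hydraulic gradient i = Δh / L = 1.53 / 224 = 0.006830.
Darcy flux q = K · i = 2.964 × 0.006830 = 0.02024 m/day.
Seepage velocity v = q / n_e = 0.02024 / 0.16 = 0.1265 m/day.
Travel time t = L / v = 224 / 0.1265 = 1771 days = 4.848 years.

4.85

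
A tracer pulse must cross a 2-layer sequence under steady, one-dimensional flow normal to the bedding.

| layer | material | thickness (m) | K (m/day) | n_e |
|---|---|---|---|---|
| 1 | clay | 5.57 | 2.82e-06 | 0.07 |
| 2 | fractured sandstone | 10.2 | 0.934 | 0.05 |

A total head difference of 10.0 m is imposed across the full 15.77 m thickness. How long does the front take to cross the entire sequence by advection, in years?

With flow normal to the layers, continuity requires the same specific discharge q through every layer.
Σ(b_i/K_i) = 5.57/2.82e-06 + 10.2/0.934 = 1.975e+06 d.
q = Δh / Σ(b_i/K_i) = 10.0 / 1.975e+06 = 5.063e-06 m/day.
In each layer the seepage velocity is v_i = q/n_i, so the layer transit time is t_i = b_i·n_i / q:
  layer 1 (clay): t_1 = 5.57 × 0.07 / 5.063e-06 = 77013 d
  layer 2 (fractured sandstone): t_2 = 10.2 × 0.05 / 5.063e-06 = 1.007e+05 d
Total t = Σ t_i = 1.777e+05 days = 486.6 years.

487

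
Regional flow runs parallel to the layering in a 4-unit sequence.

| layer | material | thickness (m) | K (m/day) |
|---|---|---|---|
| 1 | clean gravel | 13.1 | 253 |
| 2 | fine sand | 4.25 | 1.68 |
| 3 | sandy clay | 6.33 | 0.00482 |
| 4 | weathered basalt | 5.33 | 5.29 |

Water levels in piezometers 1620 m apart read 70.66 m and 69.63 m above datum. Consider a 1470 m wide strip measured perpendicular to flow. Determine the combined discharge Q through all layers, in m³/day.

3130

Flow is parallel to layering, so each bed carries its own Darcy discharge and the transmissivities add.
Σ(K_i·b_i) = 253×13.1 + 1.68×4.25 + 0.00482×6.33 + 5.29×5.33 = 3350 m²/day.
Hydraulic gradient i = (70.66 − 69.63) / 1620 = 1.03 / 1620 = 0.0006358.
Q = Σ(K_i·b_i) · W · i = 3350 × 1470 × 0.0006358 = 3131 m³/day.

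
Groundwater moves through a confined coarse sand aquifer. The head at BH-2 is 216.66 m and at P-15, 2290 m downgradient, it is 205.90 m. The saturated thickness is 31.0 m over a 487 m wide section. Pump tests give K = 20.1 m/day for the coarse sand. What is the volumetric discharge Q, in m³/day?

Cross-sectional area A = 487 × 31.0 = 15097 m².
Hydraulic gradient i = (216.66 − 205.90) / 2290 = 10.76 / 2290 = 0.004699.
Darcy's law: Q = K · A · i = 20.10 × 15097 × 0.004699 = 1426 m³/day.

1430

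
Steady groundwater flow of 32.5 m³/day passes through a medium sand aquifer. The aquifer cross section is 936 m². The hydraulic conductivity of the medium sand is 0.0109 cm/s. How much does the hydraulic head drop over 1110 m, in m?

Convert K: 0.0109 cm/s × 864 = 9.418 m/day.
From Q = K·A·i, i = Q / (K·A) = 32.5 / (9.418 × 936.0) = 0.003687.
Head loss Δh = i · L = 0.003687 × 1110 = 4.093 m.

4.09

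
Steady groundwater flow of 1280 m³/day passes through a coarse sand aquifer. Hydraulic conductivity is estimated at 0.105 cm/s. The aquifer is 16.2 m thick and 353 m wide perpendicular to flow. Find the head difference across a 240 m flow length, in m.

Convert K: 0.105 cm/s × 864 = 90.72 m/day.
Cross-sectional area A = 353 × 16.2 = 5719 m².
From Q = K·A·i, i = Q / (K·A) = 1280 / (90.72 × 5719) = 0.002467.
Head loss Δh = i · L = 0.002467 × 240 = 0.5921 m.

0.592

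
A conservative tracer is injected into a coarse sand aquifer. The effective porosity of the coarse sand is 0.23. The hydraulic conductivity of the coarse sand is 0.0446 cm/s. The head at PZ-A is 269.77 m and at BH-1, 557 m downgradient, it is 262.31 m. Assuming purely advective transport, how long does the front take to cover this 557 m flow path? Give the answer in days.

Convert K: 0.0446 cm/s × 864 = 38.53 m/day.
Hydraulic gradient i = (269.77 − 262.31) / 557 = 7.46 / 557 = 0.01339.
Darcy flux q = K · i = 38.53 × 0.01339 = 0.5161 m/day.
Seepage velocity v = q / n_e = 0.5161 / 0.23 = 2.244 m/day.
Travel time t = L / v = 557 / 2.244 = 248.2 days.

248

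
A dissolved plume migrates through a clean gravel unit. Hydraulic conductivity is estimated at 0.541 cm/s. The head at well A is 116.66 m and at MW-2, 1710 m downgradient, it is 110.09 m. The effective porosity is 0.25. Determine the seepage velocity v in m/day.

Convert K: 0.541 cm/s × 864 = 467.4 m/day.
Hydraulic gradient i = (116.66 − 110.09) / 1710 = 6.57 / 1710 = 0.003842.
Darcy flux q = K · i = 467.4 × 0.003842 = 1.796 m/day.
Seepage velocity v = q / n_e = 1.796 / 0.25 = 7.184 m/day.

7.18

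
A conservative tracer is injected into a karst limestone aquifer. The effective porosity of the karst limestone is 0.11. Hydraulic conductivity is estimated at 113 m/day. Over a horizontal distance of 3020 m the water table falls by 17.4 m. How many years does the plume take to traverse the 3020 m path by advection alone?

1.40

Hydraulic gradient i = Δh / L = 17.4 / 3020 = 0.005762.
Darcy flux q = K · i = 113.0 × 0.005762 = 0.6511 m/day.
Seepage velocity v = q / n_e = 0.6511 / 0.11 = 5.919 m/day.
Travel time t = L / v = 3020 / 5.919 = 510.2 days = 1.397 years.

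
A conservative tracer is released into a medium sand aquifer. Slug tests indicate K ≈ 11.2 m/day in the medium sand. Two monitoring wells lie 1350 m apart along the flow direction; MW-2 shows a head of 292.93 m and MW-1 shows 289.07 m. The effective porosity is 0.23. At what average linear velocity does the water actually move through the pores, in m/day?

Hydraulic gradient i = (292.93 − 289.07) / 1350 = 3.86 / 1350 = 0.002859.
Darcy flux q = K · i = 11.20 × 0.002859 = 0.03202 m/day.
Seepage velocity v = q / n_e = 0.03202 / 0.23 = 0.1392 m/day.

0.139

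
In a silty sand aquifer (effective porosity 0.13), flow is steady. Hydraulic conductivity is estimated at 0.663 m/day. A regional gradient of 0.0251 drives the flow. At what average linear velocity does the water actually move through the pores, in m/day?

Hydraulic gradient i = 0.0251.
Darcy flux q = K · i = 0.6630 × 0.02510 = 0.01664 m/day.
Seepage velocity v = q / n_e = 0.01664 / 0.13 = 0.1280 m/day.

0.128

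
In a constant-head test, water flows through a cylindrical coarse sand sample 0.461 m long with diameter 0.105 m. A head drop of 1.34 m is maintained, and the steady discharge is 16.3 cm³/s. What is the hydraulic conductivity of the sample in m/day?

56.0

Cross-sectional area A = π·(d/2)² = π × (0.105/2)² = 0.008659 m².
Convert discharge: 16.3 cm³/s = 1.630e-05 m³/s.
Darcy's law rearranged: K = Q·L / (A·Δh) = 1.630e-05 × 0.461 / (0.008659 × 1.34) = 0.0006476 m/s = 55.95 m/day.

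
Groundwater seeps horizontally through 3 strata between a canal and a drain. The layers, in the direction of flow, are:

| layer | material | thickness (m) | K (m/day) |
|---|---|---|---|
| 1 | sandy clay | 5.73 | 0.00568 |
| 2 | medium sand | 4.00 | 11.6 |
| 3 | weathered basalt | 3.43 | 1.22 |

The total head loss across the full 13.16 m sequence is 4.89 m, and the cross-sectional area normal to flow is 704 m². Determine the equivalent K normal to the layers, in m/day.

0.0130

Flow is perpendicular to layering, so the layers act in series and the equivalent K is the thickness-weighted harmonic mean.
Total thickness L = 5.73 + 4.00 + 3.43 = 13.16 m.
Σ(b_i/K_i) = 5.73/0.00568 + 4.00/11.6 + 3.43/1.22 = 1012 d.
K_eq = L / Σ(b_i/K_i) = 13.16 / 1012 = 0.01300 m/day.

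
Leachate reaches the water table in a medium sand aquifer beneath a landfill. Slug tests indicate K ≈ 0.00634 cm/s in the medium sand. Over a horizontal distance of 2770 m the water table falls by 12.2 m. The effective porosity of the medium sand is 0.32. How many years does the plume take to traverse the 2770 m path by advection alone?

Convert K: 0.00634 cm/s × 864 = 5.478 m/day.
Hydraulic gradient i = Δh / L = 12.2 / 2770 = 0.004404.
Darcy flux q = K · i = 5.478 × 0.004404 = 0.02413 m/day.
Seepage velocity v = q / n_e = 0.02413 / 0.32 = 0.07539 m/day.
Travel time t = L / v = 2770 / 0.07539 = 36741 days = 100.6 years.

101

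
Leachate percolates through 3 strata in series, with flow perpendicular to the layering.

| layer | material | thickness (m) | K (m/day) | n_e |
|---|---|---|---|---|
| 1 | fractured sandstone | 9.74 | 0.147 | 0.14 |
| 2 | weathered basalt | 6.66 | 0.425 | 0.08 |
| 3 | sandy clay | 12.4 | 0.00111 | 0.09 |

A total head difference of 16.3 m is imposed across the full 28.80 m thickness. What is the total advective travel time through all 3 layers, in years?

5.69

With flow normal to the layers, continuity requires the same specific discharge q through every layer.
Σ(b_i/K_i) = 9.74/0.147 + 6.66/0.425 + 12.4/0.00111 = 11253 d.
q = Δh / Σ(b_i/K_i) = 16.3 / 11253 = 0.001448 m/day.
In each layer the seepage velocity is v_i = q/n_i, so the layer transit time is t_i = b_i·n_i / q:
  layer 1 (fractured sandstone): t_1 = 9.74 × 0.14 / 0.001448 = 941.4 d
  layer 2 (weathered basalt): t_2 = 6.66 × 0.08 / 0.001448 = 367.8 d
  layer 3 (sandy clay): t_3 = 12.4 × 0.09 / 0.001448 = 770.5 d
Total t = Σ t_i = 2080 days = 5.694 years.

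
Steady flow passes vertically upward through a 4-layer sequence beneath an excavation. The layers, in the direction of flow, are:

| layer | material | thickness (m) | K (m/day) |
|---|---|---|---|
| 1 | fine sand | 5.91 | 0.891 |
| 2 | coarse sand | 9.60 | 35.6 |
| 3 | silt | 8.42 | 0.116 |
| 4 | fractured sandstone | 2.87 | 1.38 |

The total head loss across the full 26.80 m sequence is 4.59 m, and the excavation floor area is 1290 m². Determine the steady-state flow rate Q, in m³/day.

Flow is perpendicular to layering, so the layers act in series and the equivalent K is the thickness-weighted harmonic mean.
Total thickness L = 5.91 + 9.60 + 8.42 + 2.87 = 26.80 m.
Σ(b_i/K_i) = 5.91/0.891 + 9.60/35.6 + 8.42/0.116 + 2.87/1.38 = 81.57 d.
K_eq = L / Σ(b_i/K_i) = 26.80 / 81.57 = 0.3286 m/day.
Q = K_eq · A · (Δh/L) = 0.3286 × 1290 × (4.59/26.80) = 72.59 m³/day.

72.6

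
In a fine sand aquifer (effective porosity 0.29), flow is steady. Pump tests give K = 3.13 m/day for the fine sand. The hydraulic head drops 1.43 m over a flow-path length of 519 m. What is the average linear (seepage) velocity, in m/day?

Hydraulic gradient i = Δh / L = 1.43 / 519 = 0.002755.
Darcy flux q = K · i = 3.130 × 0.002755 = 0.008624 m/day.
Seepage velocity v = q / n_e = 0.008624 / 0.29 = 0.02974 m/day.

0.0297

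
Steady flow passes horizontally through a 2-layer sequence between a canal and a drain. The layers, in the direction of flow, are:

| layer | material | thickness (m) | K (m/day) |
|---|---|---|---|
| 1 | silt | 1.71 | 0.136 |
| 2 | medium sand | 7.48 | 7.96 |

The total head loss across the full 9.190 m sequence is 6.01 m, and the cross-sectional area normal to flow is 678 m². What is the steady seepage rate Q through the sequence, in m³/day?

302

Flow is perpendicular to layering, so the layers act in series and the equivalent K is the thickness-weighted harmonic mean.
Total thickness L = 1.71 + 7.48 = 9.190 m.
Σ(b_i/K_i) = 1.71/0.136 + 7.48/7.96 = 13.51 d.
K_eq = L / Σ(b_i/K_i) = 9.190 / 13.51 = 0.6801 m/day.
Q = K_eq · A · (Δh/L) = 0.6801 × 678 × (6.01/9.190) = 301.5 m³/day.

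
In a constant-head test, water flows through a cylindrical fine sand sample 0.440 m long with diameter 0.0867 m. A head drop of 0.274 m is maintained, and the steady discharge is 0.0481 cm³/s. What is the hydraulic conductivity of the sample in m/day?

Cross-sectional area A = π·(d/2)² = π × (0.0867/2)² = 0.005904 m².
Convert discharge: 0.0481 cm³/s = 4.810e-08 m³/s.
Darcy's law rearranged: K = Q·L / (A·Δh) = 4.810e-08 × 0.440 / (0.005904 × 0.274) = 1.308e-05 m/s = 1.130 m/day.

1.13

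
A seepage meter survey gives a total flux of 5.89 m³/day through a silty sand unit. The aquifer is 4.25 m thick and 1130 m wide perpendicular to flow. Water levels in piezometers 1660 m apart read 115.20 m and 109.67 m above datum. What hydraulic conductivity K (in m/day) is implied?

0.368

Cross-sectional area A = 1130 × 4.25 = 4802 m².
Hydraulic gradient i = (115.20 − 109.67) / 1660 = 5.53 / 1660 = 0.003331.
From Q = K·A·i, K = Q / (A·i) = 5.89 / (4802 × 0.003331) = 0.3682 m/day.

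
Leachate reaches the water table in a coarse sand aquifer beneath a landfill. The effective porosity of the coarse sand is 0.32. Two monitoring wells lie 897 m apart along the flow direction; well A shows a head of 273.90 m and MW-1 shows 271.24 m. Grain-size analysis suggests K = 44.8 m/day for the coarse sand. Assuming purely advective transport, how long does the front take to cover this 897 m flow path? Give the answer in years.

5.92

Hydraulic gradient i = (273.90 − 271.24) / 897 = 2.66 / 897 = 0.002965.
Darcy flux q = K · i = 44.80 × 0.002965 = 0.1329 m/day.
Seepage velocity v = q / n_e = 0.1329 / 0.32 = 0.4152 m/day.
Travel time t = L / v = 897 / 0.4152 = 2161 days = 5.915 years.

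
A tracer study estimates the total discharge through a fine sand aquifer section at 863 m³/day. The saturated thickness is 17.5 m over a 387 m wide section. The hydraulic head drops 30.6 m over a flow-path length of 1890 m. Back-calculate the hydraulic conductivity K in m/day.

Cross-sectional area A = 387 × 17.5 = 6772 m².
Hydraulic gradient i = Δh / L = 30.6 / 1890 = 0.01619.
From Q = K·A·i, K = Q / (A·i) = 863 / (6772 × 0.01619) = 7.870 m/day.

7.87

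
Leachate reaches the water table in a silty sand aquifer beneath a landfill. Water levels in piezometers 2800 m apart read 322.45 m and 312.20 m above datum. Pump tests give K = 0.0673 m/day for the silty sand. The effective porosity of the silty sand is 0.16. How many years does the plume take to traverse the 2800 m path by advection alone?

Hydraulic gradient i = (322.45 − 312.20) / 2800 = 10.25 / 2800 = 0.003661.
Darcy flux q = K · i = 0.06730 × 0.003661 = 0.0002464 m/day.
Seepage velocity v = q / n_e = 0.0002464 / 0.16 = 0.001540 m/day.
Travel time t = L / v = 2800 / 0.001540 = 1.818e+06 days = 4979 years.

4980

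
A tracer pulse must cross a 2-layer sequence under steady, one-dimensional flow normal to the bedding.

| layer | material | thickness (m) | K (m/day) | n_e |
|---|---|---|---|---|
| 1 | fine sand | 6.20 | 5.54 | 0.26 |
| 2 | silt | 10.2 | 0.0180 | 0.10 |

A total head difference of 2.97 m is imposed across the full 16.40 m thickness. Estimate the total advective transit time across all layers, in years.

With flow normal to the layers, continuity requires the same specific discharge q through every layer.
Σ(b_i/K_i) = 6.20/5.54 + 10.2/0.0180 = 567.8 d.
q = Δh / Σ(b_i/K_i) = 2.97 / 567.8 = 0.005231 m/day.
In each layer the seepage velocity is v_i = q/n_i, so the layer transit time is t_i = b_i·n_i / q:
  layer 1 (fine sand): t_1 = 6.20 × 0.26 / 0.005231 = 308.2 d
  layer 2 (silt): t_2 = 10.2 × 0.10 / 0.005231 = 195.0 d
Total t = Σ t_i = 503.2 days = 1.378 years.

1.38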